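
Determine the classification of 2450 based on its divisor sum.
abundant

Proper divisors of 2450: sum = 1 + 2 + 5 + 7 + 10 + 14 + 25 + 35 + ... + 245 + 350 + 490 + 1225 (17 divisors) = 2851
Since 2851 > 2450, 2450 is abundant.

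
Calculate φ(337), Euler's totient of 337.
336

337 = 337
φ(n) = n × ∏(1 - 1/p) for each prime p dividing n
φ(337) = 337 × (1 - 1/337) = 336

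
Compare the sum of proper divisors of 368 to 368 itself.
abundant

Proper divisors of 368: sum = 1 + 2 + 4 + 8 + 16 + 23 + 46 + 92 + 184 = 376
Since 376 > 368, 368 is abundant.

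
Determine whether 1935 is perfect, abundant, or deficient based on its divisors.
deficient

Proper divisors of 1935: sum = 1 + 3 + 5 + 9 + 15 + 43 + 45 + 129 + 215 + 387 + 645 = 1497
Since 1497 < 1935, 1935 is deficient.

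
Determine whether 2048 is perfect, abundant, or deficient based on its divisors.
deficient

Proper divisors of 2048: sum = 1 + 2 + 4 + 8 + 16 + 32 + 64 + 128 + 256 + 512 + 1024 = 2047
Since 2047 < 2048, 2048 is deficient.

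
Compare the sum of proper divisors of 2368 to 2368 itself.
abundant

Proper divisors of 2368: sum = 1 + 2 + 4 + 8 + 16 + 32 + 37 + 64 + 74 + 148 + 296 + 592 + 1184 = 2458
Since 2458 > 2368, 2368 is abundant.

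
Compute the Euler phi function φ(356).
176

356 = 2^2 × 89
φ(n) = n × ∏(1 - 1/p) for each prime p dividing n
φ(356) = 356 × (1 - 1/2) × (1 - 1/89) = 176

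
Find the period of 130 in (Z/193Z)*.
12

193 is prime, so ord(130) divides φ(193) = 192.
Divisors of 192: 1, 2, 3, 4, 6, 8, 12, 16, 24, 32, 48, 64, 96, 192.
Repeated squaring: 130^1 ≡ 130, 130^2 ≡ 109, 130^4 ≡ 108, 130^8 ≡ 84, 130^16 ≡ 108, 130^32 ≡ 84, 130^64 ≡ 108, 130^128 ≡ 84 (mod 193).
Test 130^d mod 193 for each divisor d in increasing order:
130^1 ≡ 130
130^2 ≡ 109
130^3 = 130^2·130^1 ≡ 81
130^4 ≡ 108
130^6 = 130^4·130^2 ≡ 192
130^8 ≡ 84
130^12 = 130^8·130^4 ≡ 1  ← first divisor giving 1
The order is 12.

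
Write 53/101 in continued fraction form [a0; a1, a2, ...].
[0; 1, 1, 9, 1, 1, 2]

Euclidean algorithm steps:
53 = 0 × 101 + 53
101 = 1 × 53 + 48
53 = 1 × 48 + 5
48 = 9 × 5 + 3
5 = 1 × 3 + 2
3 = 1 × 2 + 1
2 = 2 × 1 + 0
Continued fraction: [0; 1, 1, 9, 1, 1, 2]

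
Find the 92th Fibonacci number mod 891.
177

Matrix identity: Q^n = [[F_(n+1), F_n], [F_n, F_(n-1)]] with Q = [[1,1],[1,0]].
n = 92 = 1011100₂. Square-and-multiply, entries mod 891:
Q^1 = [[1,1],[1,0]]
Q^2 = (Q^1)² = [[2,1],[1,1]]
Q^5 = (Q^2)²·Q = [[8,5],[5,3]]
Q^11 = (Q^5)²·Q = [[144,89],[89,55]]
Q^23 = (Q^11)²·Q = [[36,145],[145,782]]
Q^46 = (Q^23)² = [[46,107],[107,830]]
Q^92 = (Q^46)² = [[200,177],[177,23]]
F_92 mod 891 = Q^92[0][1] = 177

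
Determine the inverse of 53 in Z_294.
233

gcd(53, 294) = 1, so the inverse exists.
Extended Euclidean algorithm on (294, 53):
294 = 5 × 53 + 29  ⟹  29 = (1)·294 + (-5)·53
53 = 1 × 29 + 24  ⟹  24 = (-1)·294 + (6)·53
29 = 1 × 24 + 5  ⟹  5 = (2)·294 + (-11)·53
24 = 4 × 5 + 4  ⟹  4 = (-9)·294 + (50)·53
5 = 1 × 4 + 1  ⟹  1 = (11)·294 + (-61)·53
So (-61)·53 ≡ 1 (mod 294), i.e. 53^(-1) ≡ -61 ≡ 233 (mod 294).
Check: 53 × 233 = 12349 ≡ 1 (mod 294)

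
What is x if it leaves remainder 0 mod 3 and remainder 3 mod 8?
3

Using Chinese Remainder Theorem:
M = 3 × 8 = 24
M1 = 8, M2 = 3
y1 = 8^(-1) mod 3 = 2
y2 = 3^(-1) mod 8 = 3
x = (0×8×2 + 3×3×3) mod 24 = 3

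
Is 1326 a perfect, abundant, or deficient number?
abundant

Proper divisors of 1326: sum = 1 + 2 + 3 + 6 + 13 + 17 + 26 + 34 + 39 + 51 + 78 + 102 + 221 + 442 + 663 = 1698
Since 1698 > 1326, 1326 is abundant.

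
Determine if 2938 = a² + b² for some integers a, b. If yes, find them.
27² + 47² (a=27, b=47)

Factorization: 2938 = 2 × 13 × 113
By Fermat: n is sum of two squares iff every prime p ≡ 3 (mod 4) appears to even power.
All primes ≡ 3 (mod 4) appear to even power.
Search a = 0, 1, 2, … for 2938 - a² a perfect square: first hit at a = 27: 2938 - 729 = 2209 = 47².
2938 = 27² + 47² = 729 + 2209 ✓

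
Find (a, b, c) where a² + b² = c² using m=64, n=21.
(3655, 2688, 4537)

Euclid's formula: a = m² - n², b = 2mn, c = m² + n²
m = 64, n = 21
a = 64² - 21² = 4096 - 441 = 3655
b = 2 × 64 × 21 = 2688
c = 64² + 21² = 4096 + 441 = 4537
Verification: 3655² + 2688² = 13359025 + 7225344 = 20584369 = 4537² ✓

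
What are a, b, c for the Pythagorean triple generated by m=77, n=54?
(3013, 8316, 8845)

Euclid's formula: a = m² - n², b = 2mn, c = m² + n²
m = 77, n = 54
a = 77² - 54² = 5929 - 2916 = 3013
b = 2 × 77 × 54 = 8316
c = 77² + 54² = 5929 + 2916 = 8845
Verification: 3013² + 8316² = 9078169 + 69155856 = 78234025 = 8845² ✓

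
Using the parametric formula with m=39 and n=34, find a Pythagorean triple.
(365, 2652, 2677)

Euclid's formula: a = m² - n², b = 2mn, c = m² + n²
m = 39, n = 34
a = 39² - 34² = 1521 - 1156 = 365
b = 2 × 39 × 34 = 2652
c = 39² + 34² = 1521 + 1156 = 2677
Verification: 365² + 2652² = 133225 + 7033104 = 7166329 = 2677² ✓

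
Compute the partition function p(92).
72533807

p(n) counts ways to write n as a sum of positive integers (order ignored).
Euler's pentagonal recurrence: p(k) = p(k-1) + p(k-2) - p(k-5) - p(k-7) + p(k-12) + p(k-15) - ... (offsets j(3j∓1)/2, signs ++--, p(0)=1, p(<0)=0).
DP table for k = 0..91: p(0)=1, p(1)=1, p(2)=2, p(3)=3, p(4)=5, p(5)=7, p(6)=11, p(7)=15, p(8)=22, p(9)=30, p(10)=42, p(11)=56, p(12)=77, p(13)=101, p(14)=135, p(15)=176, p(16)=231, p(17)=297, p(18)=385, p(19)=490, p(20)=627, p(21)=792, p(22)=1002, p(23)=1255, p(24)=1575, p(25)=1958, p(26)=2436, p(27)=3010, p(28)=3718, p(29)=4565, p(30)=5604, p(31)=6842, p(32)=8349, p(33)=10143, p(34)=12310, p(35)=14883, p(36)=17977, p(37)=21637, p(38)=26015, p(39)=31185, p(40)=37338, p(41)=44583, p(42)=53174, p(43)=63261, p(44)=75175, p(45)=89134, p(46)=105558, p(47)=124754, p(48)=147273, p(49)=173525, p(50)=204226, p(51)=239943, p(52)=281589, p(53)=329931, p(54)=386155, p(55)=451276, p(56)=526823, p(57)=614154, p(58)=715220, p(59)=831820, p(60)=966467, p(61)=1121505, p(62)=1300156, p(63)=1505499, p(64)=1741630, p(65)=2012558, p(66)=2323520, p(67)=2679689, p(68)=3087735, p(69)=3554345, p(70)=4087968, p(71)=4697205, p(72)=5392783, p(73)=6185689, p(74)=7089500, p(75)=8118264, p(76)=9289091, p(77)=10619863, p(78)=12132164, p(79)=13848650, p(80)=15796476, p(81)=18004327, p(82)=20506255, p(83)=23338469, p(84)=26543660, p(85)=30167357, p(86)=34262962, p(87)=38887673, p(88)=44108109, p(89)=49995925, p(90)=56634173, p(91)=64112359.
Final step: p(92) = p(91) + p(90) - p(87) - p(85) + p(80) + p(77) - p(70) - p(66) + p(57) + p(52) - p(41) - p(35) + p(22) + p(15) - p(0)
= 64112359 + 56634173 - 38887673 - 30167357 + 15796476 + 10619863 - 4087968 - 2323520 + 614154 + 281589 - 44583 - 14883 + 1002 + 176 - 1
= 72533807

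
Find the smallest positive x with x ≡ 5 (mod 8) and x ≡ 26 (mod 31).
181

Using Chinese Remainder Theorem:
M = 8 × 31 = 248
M1 = 31, M2 = 8
y1 = 31^(-1) mod 8 = 7
y2 = 8^(-1) mod 31 = 4
x = (5×31×7 + 26×8×4) mod 248 = 181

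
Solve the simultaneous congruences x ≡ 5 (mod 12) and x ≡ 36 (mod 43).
509

Using Chinese Remainder Theorem:
M = 12 × 43 = 516
M1 = 43, M2 = 12
y1 = 43^(-1) mod 12 = 7
y2 = 12^(-1) mod 43 = 18
x = (5×43×7 + 36×12×18) mod 516 = 509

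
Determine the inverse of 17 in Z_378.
89

gcd(17, 378) = 1, so the inverse exists.
Extended Euclidean algorithm on (378, 17):
378 = 22 × 17 + 4  ⟹  4 = (1)·378 + (-22)·17
17 = 4 × 4 + 1  ⟹  1 = (-4)·378 + (89)·17
So (89)·17 ≡ 1 (mod 378), i.e. 17^(-1) ≡ 89 (mod 378).
Check: 17 × 89 = 1513 ≡ 1 (mod 378)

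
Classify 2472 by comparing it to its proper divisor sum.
abundant

Proper divisors of 2472: sum = 1 + 2 + 3 + 4 + 6 + 8 + 12 + 24 + 103 + 206 + 309 + 412 + 618 + 824 + 1236 = 3768
Since 3768 > 2472, 2472 is abundant.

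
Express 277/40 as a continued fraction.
[6; 1, 12, 3]

Euclidean algorithm steps:
277 = 6 × 40 + 37
40 = 1 × 37 + 3
37 = 12 × 3 + 1
3 = 3 × 1 + 0
Continued fraction: [6; 1, 12, 3]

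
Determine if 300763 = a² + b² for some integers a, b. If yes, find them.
Not possible

Factorization: 300763 = 67^3
By Fermat: n is sum of two squares iff every prime p ≡ 3 (mod 4) appears to even power.
Prime(s) ≡ 3 (mod 4) with odd exponent: [(67, 3)]
Therefore 300763 cannot be expressed as a² + b².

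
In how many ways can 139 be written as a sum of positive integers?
13610949895

p(n) counts ways to write n as a sum of positive integers (order ignored).
Euler's pentagonal recurrence: p(k) = p(k-1) + p(k-2) - p(k-5) - p(k-7) + p(k-12) + p(k-15) - ... (offsets j(3j∓1)/2, signs ++--, p(0)=1, p(<0)=0).
DP table for k = 0..138: p(0)=1, p(1)=1, p(2)=2, p(3)=3, p(4)=5, p(5)=7, p(6)=11, p(7)=15, p(8)=22, p(9)=30, p(10)=42, p(11)=56, p(12)=77, p(13)=101, p(14)=135, p(15)=176, p(16)=231, p(17)=297, p(18)=385, p(19)=490, p(20)=627, p(21)=792, p(22)=1002, p(23)=1255, p(24)=1575, p(25)=1958, p(26)=2436, p(27)=3010, p(28)=3718, p(29)=4565, p(30)=5604, p(31)=6842, p(32)=8349, p(33)=10143, p(34)=12310, p(35)=14883, p(36)=17977, p(37)=21637, p(38)=26015, p(39)=31185, p(40)=37338, p(41)=44583, p(42)=53174, p(43)=63261, p(44)=75175, p(45)=89134, p(46)=105558, p(47)=124754, p(48)=147273, p(49)=173525, p(50)=204226, p(51)=239943, p(52)=281589, p(53)=329931, p(54)=386155, p(55)=451276, p(56)=526823, p(57)=614154, p(58)=715220, p(59)=831820, p(60)=966467, p(61)=1121505, p(62)=1300156, p(63)=1505499, p(64)=1741630, p(65)=2012558, p(66)=2323520, p(67)=2679689, p(68)=3087735, p(69)=3554345, p(70)=4087968, p(71)=4697205, p(72)=5392783, p(73)=6185689, p(74)=7089500, p(75)=8118264, p(76)=9289091, p(77)=10619863, p(78)=12132164, p(79)=13848650, p(80)=15796476, p(81)=18004327, p(82)=20506255, p(83)=23338469, p(84)=26543660, p(85)=30167357, p(86)=34262962, p(87)=38887673, p(88)=44108109, p(89)=49995925, p(90)=56634173, p(91)=64112359, p(92)=72533807, p(93)=82010177, p(94)=92669720, p(95)=104651419, p(96)=118114304, p(97)=133230930, p(98)=150198136, p(99)=169229875, p(100)=190569292, p(101)=214481126, p(102)=241265379, p(103)=271248950, p(104)=304801365, p(105)=342325709, p(106)=384276336, p(107)=431149389, p(108)=483502844, p(109)=541946240, p(110)=607163746, p(111)=679903203, p(112)=761002156, p(113)=851376628, p(114)=952050665, p(115)=1064144451, p(116)=1188908248, p(117)=1327710076, p(118)=1482074143, p(119)=1653668665, p(120)=1844349560, p(121)=2056148051, p(122)=2291320912, p(123)=2552338241, p(124)=2841940500, p(125)=3163127352, p(126)=3519222692, p(127)=3913864295, p(128)=4351078600, p(129)=4835271870, p(130)=5371315400, p(131)=5964539504, p(132)=6620830889, p(133)=7346629512, p(134)=8149040695, p(135)=9035836076, p(136)=10015581680, p(137)=11097645016, p(138)=12292341831.
Final step: p(139) = p(138) + p(137) - p(134) - p(132) + p(127) + p(124) - p(117) - p(113) + p(104) + p(99) - p(88) - p(82) + p(69) + p(62) - p(47) - p(39) + p(22) + p(13)
= 12292341831 + 11097645016 - 8149040695 - 6620830889 + 3913864295 + 2841940500 - 1327710076 - 851376628 + 304801365 + 169229875 - 44108109 - 20506255 + 3554345 + 1300156 - 124754 - 31185 + 1002 + 101
= 13610949895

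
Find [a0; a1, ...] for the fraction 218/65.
[3; 2, 1, 4, 1, 3]

Euclidean algorithm steps:
218 = 3 × 65 + 23
65 = 2 × 23 + 19
23 = 1 × 19 + 4
19 = 4 × 4 + 3
4 = 1 × 3 + 1
3 = 3 × 1 + 0
Continued fraction: [3; 2, 1, 4, 1, 3]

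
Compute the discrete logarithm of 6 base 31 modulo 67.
50

Baby-step giant-step with step n = ⌈√67⌉ = 9.
Baby steps 31^j mod 67 (j:value) for j=0..8: 0:1, 1:31, 2:23, 3:43, 4:60, 5:51, 6:40, 7:34, 8:49.
Giant-step multiplier: 31^(-9) ≡ 31^(66-9) = 31^57 ≡ 3 (mod 67).
Giant steps γ_i = 6·3^i mod 67: γ_0=6, γ_1=18, γ_2=54, γ_3=28, γ_4=17, γ_5=51 (in table at j=5).
x = i·n + j = 5·9 + 5 = 50.
Check: 31^50 ≡ 6 (mod 67).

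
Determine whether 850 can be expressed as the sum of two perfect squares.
3² + 29² (a=3, b=29)

Factorization: 850 = 2 × 5^2 × 17
By Fermat: n is sum of two squares iff every prime p ≡ 3 (mod 4) appears to even power.
All primes ≡ 3 (mod 4) appear to even power.
Search a = 0, 1, 2, … for 850 - a² a perfect square: first hit at a = 3: 850 - 9 = 841 = 29².
850 = 3² + 29² = 9 + 841 ✓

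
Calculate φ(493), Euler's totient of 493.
448

493 = 17 × 29
φ(n) = n × ∏(1 - 1/p) for each prime p dividing n
φ(493) = 493 × (1 - 1/17) × (1 - 1/29) = 448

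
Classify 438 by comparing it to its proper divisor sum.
abundant

Proper divisors of 438: sum = 1 + 2 + 3 + 6 + 73 + 146 + 219 = 450
Since 450 > 438, 438 is abundant.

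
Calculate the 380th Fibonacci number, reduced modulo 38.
1

Matrix identity: Q^n = [[F_(n+1), F_n], [F_n, F_(n-1)]] with Q = [[1,1],[1,0]].
n = 380 = 101111100₂. Square-and-multiply, entries mod 38:
Q^1 = [[1,1],[1,0]]
Q^2 = (Q^1)² = [[2,1],[1,1]]
Q^5 = (Q^2)²·Q = [[8,5],[5,3]]
Q^11 = (Q^5)²·Q = [[30,13],[13,17]]
Q^23 = (Q^11)²·Q = [[8,5],[5,3]]
Q^47 = (Q^23)²·Q = [[30,13],[13,17]]
Q^95 = (Q^47)²·Q = [[8,5],[5,3]]
Q^190 = (Q^95)² = [[13,17],[17,34]]
Q^380 = (Q^190)² = [[2,1],[1,1]]
F_380 mod 38 = Q^380[0][1] = 1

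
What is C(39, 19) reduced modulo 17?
3

Using Lucas' theorem:
Write n=39 and k=19 in base 17:
n in base 17: [2, 5]
k in base 17: [1, 2]
C(39,19) mod 17 = ∏ C(n_i, k_i) mod 17
Digit binomials (mod 17): C(2,1) = 2; C(5,2) = 10
Product: 2 × 10 = 20 ≡ 3 (mod 17)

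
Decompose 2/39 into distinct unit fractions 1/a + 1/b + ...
1/20 + 1/780

Greedy algorithm:
2/39: ceiling(39/2) = 20, use 1/20
1/780: ceiling(780/1) = 780, use 1/780
Result: 2/39 = 1/20 + 1/780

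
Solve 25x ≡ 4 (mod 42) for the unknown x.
x ≡ 22 (mod 42)

gcd(25, 42) = 1, which divides 4, so solutions exist.
Find 25^(-1) mod 42 by the extended Euclidean algorithm:
42 = 1 × 25 + 17  ⟹  17 = (1)·42 + (-1)·25
25 = 1 × 17 + 8  ⟹  8 = (-1)·42 + (2)·25
17 = 2 × 8 + 1  ⟹  1 = (3)·42 + (-5)·25
So (-5)·25 ≡ 1 (mod 42), i.e. 25^(-1) ≡ -5 ≡ 37 (mod 42).
x ≡ 37 × 4 = 148 ≡ 22 (mod 42).
Check: 25 × 22 = 550 ≡ 4 (mod 42).
Unique solution: x ≡ 22 (mod 42)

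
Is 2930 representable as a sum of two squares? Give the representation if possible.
11² + 53² (a=11, b=53)

Factorization: 2930 = 2 × 5 × 293
By Fermat: n is sum of two squares iff every prime p ≡ 3 (mod 4) appears to even power.
All primes ≡ 3 (mod 4) appear to even power.
Search a = 0, 1, 2, … for 2930 - a² a perfect square: first hit at a = 11: 2930 - 121 = 2809 = 53².
2930 = 11² + 53² = 121 + 2809 ✓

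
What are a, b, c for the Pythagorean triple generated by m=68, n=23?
(4095, 3128, 5153)

Euclid's formula: a = m² - n², b = 2mn, c = m² + n²
m = 68, n = 23
a = 68² - 23² = 4624 - 529 = 4095
b = 2 × 68 × 23 = 3128
c = 68² + 23² = 4624 + 529 = 5153
Verification: 4095² + 3128² = 16769025 + 9784384 = 26553409 = 5153² ✓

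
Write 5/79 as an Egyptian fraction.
1/16 + 1/1264

Greedy algorithm:
5/79: ceiling(79/5) = 16, use 1/16
1/1264: ceiling(1264/1) = 1264, use 1/1264
Result: 5/79 = 1/16 + 1/1264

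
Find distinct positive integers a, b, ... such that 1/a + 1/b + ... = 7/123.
1/18 + 1/738

Greedy algorithm:
7/123: ceiling(123/7) = 18, use 1/18
1/738: ceiling(738/1) = 738, use 1/738
Result: 7/123 = 1/18 + 1/738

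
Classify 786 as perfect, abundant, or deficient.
abundant

Proper divisors of 786: sum = 1 + 2 + 3 + 6 + 131 + 262 + 393 = 798
Since 798 > 786, 786 is abundant.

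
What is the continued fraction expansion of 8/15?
[0; 1, 1, 7]

Euclidean algorithm steps:
8 = 0 × 15 + 8
15 = 1 × 8 + 7
8 = 1 × 7 + 1
7 = 7 × 1 + 0
Continued fraction: [0; 1, 1, 7]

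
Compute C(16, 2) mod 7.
1

Using Lucas' theorem:
Write n=16 and k=2 in base 7:
n in base 7: [2, 2]
k in base 7: [0, 2]
C(16,2) mod 7 = ∏ C(n_i, k_i) mod 7
Digit binomials (mod 7): C(2,0) = 1; C(2,2) = 1
Product: 1 × 1 = 1 ≡ 1 (mod 7)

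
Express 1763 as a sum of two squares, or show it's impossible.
Not possible

Factorization: 1763 = 41 × 43
By Fermat: n is sum of two squares iff every prime p ≡ 3 (mod 4) appears to even power.
Prime(s) ≡ 3 (mod 4) with odd exponent: [(43, 1)]
Therefore 1763 cannot be expressed as a² + b².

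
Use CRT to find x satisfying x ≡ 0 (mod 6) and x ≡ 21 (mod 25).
96

Using Chinese Remainder Theorem:
M = 6 × 25 = 150
M1 = 25, M2 = 6
y1 = 25^(-1) mod 6 = 1
y2 = 6^(-1) mod 25 = 21
x = (0×25×1 + 21×6×21) mod 150 = 96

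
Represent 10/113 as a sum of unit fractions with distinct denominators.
1/12 + 1/194 + 1/131532

Greedy algorithm:
10/113: ceiling(113/10) = 12, use 1/12
7/1356: ceiling(1356/7) = 194, use 1/194
1/131532: ceiling(131532/1) = 131532, use 1/131532
Result: 10/113 = 1/12 + 1/194 + 1/131532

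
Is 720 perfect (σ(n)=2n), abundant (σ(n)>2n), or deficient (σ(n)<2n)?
abundant

Proper divisors of 720: sum = 1 + 2 + 3 + 4 + 5 + 6 + 8 + 9 + ... + 144 + 180 + 240 + 360 (29 divisors) = 1698
Since 1698 > 720, 720 is abundant.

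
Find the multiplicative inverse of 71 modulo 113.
78

gcd(71, 113) = 1, so the inverse exists.
Extended Euclidean algorithm on (113, 71):
113 = 1 × 71 + 42  ⟹  42 = (1)·113 + (-1)·71
71 = 1 × 42 + 29  ⟹  29 = (-1)·113 + (2)·71
42 = 1 × 29 + 13  ⟹  13 = (2)·113 + (-3)·71
29 = 2 × 13 + 3  ⟹  3 = (-5)·113 + (8)·71
13 = 4 × 3 + 1  ⟹  1 = (22)·113 + (-35)·71
So (-35)·71 ≡ 1 (mod 113), i.e. 71^(-1) ≡ -35 ≡ 78 (mod 113).
Check: 71 × 78 = 5538 ≡ 1 (mod 113)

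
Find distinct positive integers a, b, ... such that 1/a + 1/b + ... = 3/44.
1/15 + 1/660

Greedy algorithm:
3/44: ceiling(44/3) = 15, use 1/15
1/660: ceiling(660/1) = 660, use 1/660
Result: 3/44 = 1/15 + 1/660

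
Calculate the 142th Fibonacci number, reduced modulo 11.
1

Matrix identity: Q^n = [[F_(n+1), F_n], [F_n, F_(n-1)]] with Q = [[1,1],[1,0]].
n = 142 = 10001110₂. Square-and-multiply, entries mod 11:
Q^1 = [[1,1],[1,0]]
Q^2 = (Q^1)² = [[2,1],[1,1]]
Q^4 = (Q^2)² = [[5,3],[3,2]]
Q^8 = (Q^4)² = [[1,10],[10,2]]
Q^17 = (Q^8)²·Q = [[10,2],[2,8]]
Q^35 = (Q^17)²·Q = [[8,5],[5,3]]
Q^71 = (Q^35)²·Q = [[1,1],[1,0]]
Q^142 = (Q^71)² = [[2,1],[1,1]]
F_142 mod 11 = Q^142[0][1] = 1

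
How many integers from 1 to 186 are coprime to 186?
60

186 = 2 × 3 × 31
φ(n) = n × ∏(1 - 1/p) for each prime p dividing n
φ(186) = 186 × (1 - 1/2) × (1 - 1/3) × (1 - 1/31) = 60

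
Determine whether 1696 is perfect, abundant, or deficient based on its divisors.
abundant

Proper divisors of 1696: sum = 1 + 2 + 4 + 8 + 16 + 32 + 53 + 106 + 212 + 424 + 848 = 1706
Since 1706 > 1696, 1696 is abundant.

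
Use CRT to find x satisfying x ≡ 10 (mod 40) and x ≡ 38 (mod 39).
1130

Using Chinese Remainder Theorem:
M = 40 × 39 = 1560
M1 = 39, M2 = 40
y1 = 39^(-1) mod 40 = 39
y2 = 40^(-1) mod 39 = 1
x = (10×39×39 + 38×40×1) mod 1560 = 1130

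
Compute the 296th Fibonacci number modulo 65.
12

Matrix identity: Q^n = [[F_(n+1), F_n], [F_n, F_(n-1)]] with Q = [[1,1],[1,0]].
n = 296 = 100101000₂. Square-and-multiply, entries mod 65:
Q^1 = [[1,1],[1,0]]
Q^2 = (Q^1)² = [[2,1],[1,1]]
Q^4 = (Q^2)² = [[5,3],[3,2]]
Q^9 = (Q^4)²·Q = [[55,34],[34,21]]
Q^18 = (Q^9)² = [[21,49],[49,37]]
Q^37 = (Q^18)²·Q = [[29,47],[47,47]]
Q^74 = (Q^37)² = [[60,62],[62,63]]
Q^148 = (Q^74)² = [[34,21],[21,13]]
Q^296 = (Q^148)² = [[37,12],[12,25]]
F_296 mod 65 = Q^296[0][1] = 12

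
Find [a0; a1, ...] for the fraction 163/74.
[2; 4, 1, 14]

Euclidean algorithm steps:
163 = 2 × 74 + 15
74 = 4 × 15 + 14
15 = 1 × 14 + 1
14 = 14 × 1 + 0
Continued fraction: [2; 4, 1, 14]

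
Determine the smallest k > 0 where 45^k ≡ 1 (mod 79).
39

79 is prime, so ord(45) divides φ(79) = 78.
Divisors of 78: 1, 2, 3, 6, 13, 26, 39, 78.
Repeated squaring: 45^1 ≡ 45, 45^2 ≡ 50, 45^4 ≡ 51, 45^8 ≡ 73, 45^16 ≡ 36, 45^32 ≡ 32, 45^64 ≡ 76 (mod 79).
Test 45^d mod 79 for each divisor d in increasing order:
45^1 ≡ 45
45^2 ≡ 50
45^3 = 45^2·45^1 ≡ 38
45^6 = 45^4·45^2 ≡ 22
45^13 = 45^8·45^4·45^1 ≡ 55
45^26 = 45^16·45^8·45^2 ≡ 23
45^39 = 45^32·45^4·45^2·45^1 ≡ 1  ← first divisor giving 1
The order is 39.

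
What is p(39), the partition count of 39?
31185

p(n) counts ways to write n as a sum of positive integers (order ignored).
Euler's pentagonal recurrence: p(k) = p(k-1) + p(k-2) - p(k-5) - p(k-7) + p(k-12) + p(k-15) - ... (offsets j(3j∓1)/2, signs ++--, p(0)=1, p(<0)=0).
DP table for k = 0..38: p(0)=1, p(1)=1, p(2)=2, p(3)=3, p(4)=5, p(5)=7, p(6)=11, p(7)=15, p(8)=22, p(9)=30, p(10)=42, p(11)=56, p(12)=77, p(13)=101, p(14)=135, p(15)=176, p(16)=231, p(17)=297, p(18)=385, p(19)=490, p(20)=627, p(21)=792, p(22)=1002, p(23)=1255, p(24)=1575, p(25)=1958, p(26)=2436, p(27)=3010, p(28)=3718, p(29)=4565, p(30)=5604, p(31)=6842, p(32)=8349, p(33)=10143, p(34)=12310, p(35)=14883, p(36)=17977, p(37)=21637, p(38)=26015.
Final step: p(39) = p(38) + p(37) - p(34) - p(32) + p(27) + p(24) - p(17) - p(13) + p(4)
= 26015 + 21637 - 12310 - 8349 + 3010 + 1575 - 297 - 101 + 5
= 31185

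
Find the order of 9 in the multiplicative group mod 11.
5

11 is prime, so ord(9) divides φ(11) = 10.
Divisors of 10: 1, 2, 5, 10.
Repeated squaring: 9^1 ≡ 9, 9^2 ≡ 4, 9^4 ≡ 5, 9^8 ≡ 3 (mod 11).
Test 9^d mod 11 for each divisor d in increasing order:
9^1 ≡ 9
9^2 ≡ 4
9^5 = 9^4·9^1 ≡ 1  ← first divisor giving 1
The order is 5.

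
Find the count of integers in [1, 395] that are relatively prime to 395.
312

395 = 5 × 79
φ(n) = n × ∏(1 - 1/p) for each prime p dividing n
φ(395) = 395 × (1 - 1/5) × (1 - 1/79) = 312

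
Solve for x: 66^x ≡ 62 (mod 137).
63

Baby-step giant-step with step n = ⌈√137⌉ = 12.
Baby steps 66^j mod 137 (j:value) for j=0..11: 0:1, 1:66, 2:109, 3:70, 4:99, 5:95, 6:105, 7:80, 8:74, 9:89, 10:120, 11:111.
Giant-step multiplier: 66^(-12) ≡ 66^(136-12) = 66^124 ≡ 78 (mod 137).
Giant steps γ_i = 62·78^i mod 137: γ_0=62, γ_1=41, γ_2=47, γ_3=104, γ_4=29, γ_5=70 (in table at j=3).
x = i·n + j = 5·12 + 3 = 63.
Check: 66^63 ≡ 62 (mod 137).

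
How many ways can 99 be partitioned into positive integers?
169229875

p(n) counts ways to write n as a sum of positive integers (order ignored).
Euler's pentagonal recurrence: p(k) = p(k-1) + p(k-2) - p(k-5) - p(k-7) + p(k-12) + p(k-15) - ... (offsets j(3j∓1)/2, signs ++--, p(0)=1, p(<0)=0).
DP table for k = 0..98: p(0)=1, p(1)=1, p(2)=2, p(3)=3, p(4)=5, p(5)=7, p(6)=11, p(7)=15, p(8)=22, p(9)=30, p(10)=42, p(11)=56, p(12)=77, p(13)=101, p(14)=135, p(15)=176, p(16)=231, p(17)=297, p(18)=385, p(19)=490, p(20)=627, p(21)=792, p(22)=1002, p(23)=1255, p(24)=1575, p(25)=1958, p(26)=2436, p(27)=3010, p(28)=3718, p(29)=4565, p(30)=5604, p(31)=6842, p(32)=8349, p(33)=10143, p(34)=12310, p(35)=14883, p(36)=17977, p(37)=21637, p(38)=26015, p(39)=31185, p(40)=37338, p(41)=44583, p(42)=53174, p(43)=63261, p(44)=75175, p(45)=89134, p(46)=105558, p(47)=124754, p(48)=147273, p(49)=173525, p(50)=204226, p(51)=239943, p(52)=281589, p(53)=329931, p(54)=386155, p(55)=451276, p(56)=526823, p(57)=614154, p(58)=715220, p(59)=831820, p(60)=966467, p(61)=1121505, p(62)=1300156, p(63)=1505499, p(64)=1741630, p(65)=2012558, p(66)=2323520, p(67)=2679689, p(68)=3087735, p(69)=3554345, p(70)=4087968, p(71)=4697205, p(72)=5392783, p(73)=6185689, p(74)=7089500, p(75)=8118264, p(76)=9289091, p(77)=10619863, p(78)=12132164, p(79)=13848650, p(80)=15796476, p(81)=18004327, p(82)=20506255, p(83)=23338469, p(84)=26543660, p(85)=30167357, p(86)=34262962, p(87)=38887673, p(88)=44108109, p(89)=49995925, p(90)=56634173, p(91)=64112359, p(92)=72533807, p(93)=82010177, p(94)=92669720, p(95)=104651419, p(96)=118114304, p(97)=133230930, p(98)=150198136.
Final step: p(99) = p(98) + p(97) - p(94) - p(92) + p(87) + p(84) - p(77) - p(73) + p(64) + p(59) - p(48) - p(42) + p(29) + p(22) - p(7)
= 150198136 + 133230930 - 92669720 - 72533807 + 38887673 + 26543660 - 10619863 - 6185689 + 1741630 + 831820 - 147273 - 53174 + 4565 + 1002 - 15
= 169229875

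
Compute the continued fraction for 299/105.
[2; 1, 5, 1, 1, 3, 2]

Euclidean algorithm steps:
299 = 2 × 105 + 89
105 = 1 × 89 + 16
89 = 5 × 16 + 9
16 = 1 × 9 + 7
9 = 1 × 7 + 2
7 = 3 × 2 + 1
2 = 2 × 1 + 0
Continued fraction: [2; 1, 5, 1, 1, 3, 2]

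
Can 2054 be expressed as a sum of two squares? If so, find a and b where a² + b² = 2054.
Not possible

Factorization: 2054 = 2 × 13 × 79
By Fermat: n is sum of two squares iff every prime p ≡ 3 (mod 4) appears to even power.
Prime(s) ≡ 3 (mod 4) with odd exponent: [(79, 1)]
Therefore 2054 cannot be expressed as a² + b².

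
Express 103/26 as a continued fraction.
[3; 1, 25]

Euclidean algorithm steps:
103 = 3 × 26 + 25
26 = 1 × 25 + 1
25 = 25 × 1 + 0
Continued fraction: [3; 1, 25]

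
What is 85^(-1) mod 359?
321

gcd(85, 359) = 1, so the inverse exists.
Extended Euclidean algorithm on (359, 85):
359 = 4 × 85 + 19  ⟹  19 = (1)·359 + (-4)·85
85 = 4 × 19 + 9  ⟹  9 = (-4)·359 + (17)·85
19 = 2 × 9 + 1  ⟹  1 = (9)·359 + (-38)·85
So (-38)·85 ≡ 1 (mod 359), i.e. 85^(-1) ≡ -38 ≡ 321 (mod 359).
Check: 85 × 321 = 27285 ≡ 1 (mod 359)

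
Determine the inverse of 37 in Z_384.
301

gcd(37, 384) = 1, so the inverse exists.
Extended Euclidean algorithm on (384, 37):
384 = 10 × 37 + 14  ⟹  14 = (1)·384 + (-10)·37
37 = 2 × 14 + 9  ⟹  9 = (-2)·384 + (21)·37
14 = 1 × 9 + 5  ⟹  5 = (3)·384 + (-31)·37
9 = 1 × 5 + 4  ⟹  4 = (-5)·384 + (52)·37
5 = 1 × 4 + 1  ⟹  1 = (8)·384 + (-83)·37
So (-83)·37 ≡ 1 (mod 384), i.e. 37^(-1) ≡ -83 ≡ 301 (mod 384).
Check: 37 × 301 = 11137 ≡ 1 (mod 384)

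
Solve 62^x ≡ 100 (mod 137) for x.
102

Baby-step giant-step with step n = ⌈√137⌉ = 12.
Baby steps 62^j mod 137 (j:value) for j=0..11: 0:1, 1:62, 2:8, 3:85, 4:64, 5:132, 6:101, 7:97, 8:123, 9:91, 10:25, 11:43.
Giant-step multiplier: 62^(-12) ≡ 62^(136-12) = 62^124 ≡ 87 (mod 137).
Giant steps γ_i = 100·87^i mod 137: γ_0=100, γ_1=69, γ_2=112, γ_3=17, γ_4=109, γ_5=30, γ_6=7, γ_7=61, γ_8=101 (in table at j=6).
x = i·n + j = 8·12 + 6 = 102.
Check: 62^102 ≡ 100 (mod 137).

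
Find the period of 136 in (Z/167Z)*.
166

167 is prime, so ord(136) divides φ(167) = 166.
Divisors of 166: 1, 2, 83, 166.
Repeated squaring: 136^1 ≡ 136, 136^2 ≡ 126, 136^4 ≡ 11, 136^8 ≡ 121, 136^16 ≡ 112, 136^32 ≡ 19, 136^64 ≡ 27, 136^128 ≡ 61 (mod 167).
Test 136^d mod 167 for each divisor d in increasing order:
136^1 ≡ 136
136^2 ≡ 126
136^83 = 136^64·136^16·136^2·136^1 ≡ 166
136^166 = 136^128·136^32·136^4·136^2 ≡ 1  ← first divisor giving 1
The order is 166.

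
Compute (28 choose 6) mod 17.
3

Using Lucas' theorem:
Write n=28 and k=6 in base 17:
n in base 17: [1, 11]
k in base 17: [0, 6]
C(28,6) mod 17 = ∏ C(n_i, k_i) mod 17
Digit binomials (mod 17): C(1,0) = 1; C(11,6) = 462 ≡ 3
Product: 1 × 3 = 3 ≡ 3 (mod 17)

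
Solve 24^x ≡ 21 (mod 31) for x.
23

Baby-step giant-step with step n = ⌈√31⌉ = 6.
Baby steps 24^j mod 31 (j:value) for j=0..5: 0:1, 1:24, 2:18, 3:29, 4:14, 5:26.
Giant-step multiplier: 24^(-6) ≡ 24^(30-6) = 24^24 ≡ 8 (mod 31).
Giant steps γ_i = 21·8^i mod 31: γ_0=21, γ_1=13, γ_2=11, γ_3=26 (in table at j=5).
x = i·n + j = 3·6 + 5 = 23.
Check: 24^23 ≡ 21 (mod 31).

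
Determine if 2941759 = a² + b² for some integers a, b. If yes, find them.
Not possible

Factorization: 2941759 = 37 × 43^3
By Fermat: n is sum of two squares iff every prime p ≡ 3 (mod 4) appears to even power.
Prime(s) ≡ 3 (mod 4) with odd exponent: [(43, 3)]
Therefore 2941759 cannot be expressed as a² + b².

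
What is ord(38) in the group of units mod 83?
41

83 is prime, so ord(38) divides φ(83) = 82.
Divisors of 82: 1, 2, 41, 82.
Repeated squaring: 38^1 ≡ 38, 38^2 ≡ 33, 38^4 ≡ 10, 38^8 ≡ 17, 38^16 ≡ 40, 38^32 ≡ 23, 38^64 ≡ 31 (mod 83).
Test 38^d mod 83 for each divisor d in increasing order:
38^1 ≡ 38
38^2 ≡ 33
38^41 = 38^32·38^8·38^1 ≡ 1  ← first divisor giving 1
The order is 41.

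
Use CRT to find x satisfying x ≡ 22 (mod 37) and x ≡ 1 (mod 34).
1021

Using Chinese Remainder Theorem:
M = 37 × 34 = 1258
M1 = 34, M2 = 37
y1 = 34^(-1) mod 37 = 12
y2 = 37^(-1) mod 34 = 23
x = (22×34×12 + 1×37×23) mod 1258 = 1021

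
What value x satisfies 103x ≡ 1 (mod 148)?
23

gcd(103, 148) = 1, so the inverse exists.
Extended Euclidean algorithm on (148, 103):
148 = 1 × 103 + 45  ⟹  45 = (1)·148 + (-1)·103
103 = 2 × 45 + 13  ⟹  13 = (-2)·148 + (3)·103
45 = 3 × 13 + 6  ⟹  6 = (7)·148 + (-10)·103
13 = 2 × 6 + 1  ⟹  1 = (-16)·148 + (23)·103
So (23)·103 ≡ 1 (mod 148), i.e. 103^(-1) ≡ 23 (mod 148).
Check: 103 × 23 = 2369 ≡ 1 (mod 148)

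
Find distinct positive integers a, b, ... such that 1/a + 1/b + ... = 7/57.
1/9 + 1/86 + 1/14706

Greedy algorithm:
7/57: ceiling(57/7) = 9, use 1/9
2/171: ceiling(171/2) = 86, use 1/86
1/14706: ceiling(14706/1) = 14706, use 1/14706
Result: 7/57 = 1/9 + 1/86 + 1/14706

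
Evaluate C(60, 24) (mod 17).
6

Using Lucas' theorem:
Write n=60 and k=24 in base 17:
n in base 17: [3, 9]
k in base 17: [1, 7]
C(60,24) mod 17 = ∏ C(n_i, k_i) mod 17
Digit binomials (mod 17): C(3,1) = 3; C(9,7) = 36 ≡ 2
Product: 3 × 2 = 6 ≡ 6 (mod 17)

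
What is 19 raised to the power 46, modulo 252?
37

Repeated squaring. Binary of 46 = 101110.
19^1 ≡ 19 (mod 252); 19^2 ≡ 109 (mod 252); 19^4 ≡ 37 (mod 252); 19^8 ≡ 109 (mod 252); 19^16 ≡ 37 (mod 252); 19^32 ≡ 109 (mod 252)
19^46 = 19^2 × 19^4 × 19^8 × 19^32 ≡ 37 (mod 252)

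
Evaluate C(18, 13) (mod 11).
10

Using Lucas' theorem:
Write n=18 and k=13 in base 11:
n in base 11: [1, 7]
k in base 11: [1, 2]
C(18,13) mod 11 = ∏ C(n_i, k_i) mod 11
Digit binomials (mod 11): C(1,1) = 1; C(7,2) = 21 ≡ 10
Product: 1 × 10 = 10 ≡ 10 (mod 11)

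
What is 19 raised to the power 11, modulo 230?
229

Repeated squaring. Binary of 11 = 1011.
19^1 ≡ 19 (mod 230); 19^2 ≡ 131 (mod 230); 19^4 ≡ 141 (mod 230); 19^8 ≡ 101 (mod 230)
19^11 = 19^1 × 19^2 × 19^8 ≡ 229 (mod 230)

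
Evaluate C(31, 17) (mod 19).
0

Using Lucas' theorem:
Write n=31 and k=17 in base 19:
n in base 19: [1, 12]
k in base 19: [0, 17]
C(31,17) mod 19 = ∏ C(n_i, k_i) mod 19
Digit binomials (mod 19): C(1,0) = 1; C(12,17) = 0 (k_i > n_i)
Product: 1 × 0 = 0 ≡ 0 (mod 19)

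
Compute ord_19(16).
9

19 is prime, so ord(16) divides φ(19) = 18.
Divisors of 18: 1, 2, 3, 6, 9, 18.
Repeated squaring: 16^1 ≡ 16, 16^2 ≡ 9, 16^4 ≡ 5, 16^8 ≡ 6, 16^16 ≡ 17 (mod 19).
Test 16^d mod 19 for each divisor d in increasing order:
16^1 ≡ 16
16^2 ≡ 9
16^3 = 16^2·16^1 ≡ 11
16^6 = 16^4·16^2 ≡ 7
16^9 = 16^8·16^1 ≡ 1  ← first divisor giving 1
The order is 9.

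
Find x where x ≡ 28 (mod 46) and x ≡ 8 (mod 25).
258

Using Chinese Remainder Theorem:
M = 46 × 25 = 1150
M1 = 25, M2 = 46
y1 = 25^(-1) mod 46 = 35
y2 = 46^(-1) mod 25 = 6
x = (28×25×35 + 8×46×6) mod 1150 = 258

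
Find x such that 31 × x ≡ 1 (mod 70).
61

gcd(31, 70) = 1, so the inverse exists.
Extended Euclidean algorithm on (70, 31):
70 = 2 × 31 + 8  ⟹  8 = (1)·70 + (-2)·31
31 = 3 × 8 + 7  ⟹  7 = (-3)·70 + (7)·31
8 = 1 × 7 + 1  ⟹  1 = (4)·70 + (-9)·31
So (-9)·31 ≡ 1 (mod 70), i.e. 31^(-1) ≡ -9 ≡ 61 (mod 70).
Check: 31 × 61 = 1891 ≡ 1 (mod 70)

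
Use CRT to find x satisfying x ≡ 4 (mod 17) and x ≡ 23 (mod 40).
463

Using Chinese Remainder Theorem:
M = 17 × 40 = 680
M1 = 40, M2 = 17
y1 = 40^(-1) mod 17 = 3
y2 = 17^(-1) mod 40 = 33
x = (4×40×3 + 23×17×33) mod 680 = 463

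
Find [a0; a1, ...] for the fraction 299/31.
[9; 1, 1, 1, 4, 2]

Euclidean algorithm steps:
299 = 9 × 31 + 20
31 = 1 × 20 + 11
20 = 1 × 11 + 9
11 = 1 × 9 + 2
9 = 4 × 2 + 1
2 = 2 × 1 + 0
Continued fraction: [9; 1, 1, 1, 4, 2]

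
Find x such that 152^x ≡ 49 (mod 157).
138

Baby-step giant-step with step n = ⌈√157⌉ = 13.
Baby steps 152^j mod 157 (j:value) for j=0..12: 0:1, 1:152, 2:25, 3:32, 4:154, 5:15, 6:82, 7:61, 8:9, 9:112, 10:68, 11:131, 12:130.
Giant-step multiplier: 152^(-13) ≡ 152^(156-13) = 152^143 ≡ 107 (mod 157).
Giant steps γ_i = 49·107^i mod 157: γ_0=49, γ_1=62, γ_2=40, γ_3=41, γ_4=148, γ_5=136, γ_6=108, γ_7=95, γ_8=117, γ_9=116, γ_10=9 (in table at j=8).
x = i·n + j = 10·13 + 8 = 138.
Check: 152^138 ≡ 49 (mod 157).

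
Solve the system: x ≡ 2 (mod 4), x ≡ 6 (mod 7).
6

Using Chinese Remainder Theorem:
M = 4 × 7 = 28
M1 = 7, M2 = 4
y1 = 7^(-1) mod 4 = 3
y2 = 4^(-1) mod 7 = 2
x = (2×7×3 + 6×4×2) mod 28 = 6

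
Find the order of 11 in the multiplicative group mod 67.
66

67 is prime, so ord(11) divides φ(67) = 66.
Divisors of 66: 1, 2, 3, 6, 11, 22, 33, 66.
Repeated squaring: 11^1 ≡ 11, 11^2 ≡ 54, 11^4 ≡ 35, 11^8 ≡ 19, 11^16 ≡ 26, 11^32 ≡ 6, 11^64 ≡ 36 (mod 67).
Test 11^d mod 67 for each divisor d in increasing order:
11^1 ≡ 11
11^2 ≡ 54
11^3 = 11^2·11^1 ≡ 58
11^6 = 11^4·11^2 ≡ 14
11^11 = 11^8·11^2·11^1 ≡ 30
11^22 = 11^16·11^4·11^2 ≡ 29
11^33 = 11^32·11^1 ≡ 66
11^66 = 11^64·11^2 ≡ 1  ← first divisor giving 1
The order is 66.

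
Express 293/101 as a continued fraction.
[2; 1, 9, 10]

Euclidean algorithm steps:
293 = 2 × 101 + 91
101 = 1 × 91 + 10
91 = 9 × 10 + 1
10 = 10 × 1 + 0
Continued fraction: [2; 1, 9, 10]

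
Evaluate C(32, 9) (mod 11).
10

Using Lucas' theorem:
Write n=32 and k=9 in base 11:
n in base 11: [2, 10]
k in base 11: [0, 9]
C(32,9) mod 11 = ∏ C(n_i, k_i) mod 11
Digit binomials (mod 11): C(2,0) = 1; C(10,9) = 10
Product: 1 × 10 = 10 ≡ 10 (mod 11)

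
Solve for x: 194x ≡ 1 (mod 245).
24

gcd(194, 245) = 1, so the inverse exists.
Extended Euclidean algorithm on (245, 194):
245 = 1 × 194 + 51  ⟹  51 = (1)·245 + (-1)·194
194 = 3 × 51 + 41  ⟹  41 = (-3)·245 + (4)·194
51 = 1 × 41 + 10  ⟹  10 = (4)·245 + (-5)·194
41 = 4 × 10 + 1  ⟹  1 = (-19)·245 + (24)·194
So (24)·194 ≡ 1 (mod 245), i.e. 194^(-1) ≡ 24 (mod 245).
Check: 194 × 24 = 4656 ≡ 1 (mod 245)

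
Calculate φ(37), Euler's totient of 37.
36

37 = 37
φ(n) = n × ∏(1 - 1/p) for each prime p dividing n
φ(37) = 37 × (1 - 1/37) = 36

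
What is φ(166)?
82

166 = 2 × 83
φ(n) = n × ∏(1 - 1/p) for each prime p dividing n
φ(166) = 166 × (1 - 1/2) × (1 - 1/83) = 82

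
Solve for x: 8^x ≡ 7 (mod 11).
9

Baby-step giant-step with step n = ⌈√11⌉ = 4.
Baby steps 8^j mod 11 (j:value) for j=0..3: 0:1, 1:8, 2:9, 3:6.
Giant-step multiplier: 8^(-4) ≡ 8^(10-4) = 8^6 ≡ 3 (mod 11).
Giant steps γ_i = 7·3^i mod 11: γ_0=7, γ_1=10, γ_2=8 (in table at j=1).
x = i·n + j = 2·4 + 1 = 9.
Check: 8^9 ≡ 7 (mod 11).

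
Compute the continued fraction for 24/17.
[1; 2, 2, 3]

Euclidean algorithm steps:
24 = 1 × 17 + 7
17 = 2 × 7 + 3
7 = 2 × 3 + 1
3 = 3 × 1 + 0
Continued fraction: [1; 2, 2, 3]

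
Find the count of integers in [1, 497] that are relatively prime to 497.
420

497 = 7 × 71
φ(n) = n × ∏(1 - 1/p) for each prime p dividing n
φ(497) = 497 × (1 - 1/7) × (1 - 1/71) = 420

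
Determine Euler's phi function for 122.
60

122 = 2 × 61
φ(n) = n × ∏(1 - 1/p) for each prime p dividing n
φ(122) = 122 × (1 - 1/2) × (1 - 1/61) = 60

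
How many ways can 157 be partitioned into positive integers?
80630964769

p(n) counts ways to write n as a sum of positive integers (order ignored).
Euler's pentagonal recurrence: p(k) = p(k-1) + p(k-2) - p(k-5) - p(k-7) + p(k-12) + p(k-15) - ... (offsets j(3j∓1)/2, signs ++--, p(0)=1, p(<0)=0).
DP table for k = 0..156: p(0)=1, p(1)=1, p(2)=2, p(3)=3, p(4)=5, p(5)=7, p(6)=11, p(7)=15, p(8)=22, p(9)=30, p(10)=42, p(11)=56, p(12)=77, p(13)=101, p(14)=135, p(15)=176, p(16)=231, p(17)=297, p(18)=385, p(19)=490, p(20)=627, p(21)=792, p(22)=1002, p(23)=1255, p(24)=1575, p(25)=1958, p(26)=2436, p(27)=3010, p(28)=3718, p(29)=4565, p(30)=5604, p(31)=6842, p(32)=8349, p(33)=10143, p(34)=12310, p(35)=14883, p(36)=17977, p(37)=21637, p(38)=26015, p(39)=31185, p(40)=37338, p(41)=44583, p(42)=53174, p(43)=63261, p(44)=75175, p(45)=89134, p(46)=105558, p(47)=124754, p(48)=147273, p(49)=173525, p(50)=204226, p(51)=239943, p(52)=281589, p(53)=329931, p(54)=386155, p(55)=451276, p(56)=526823, p(57)=614154, p(58)=715220, p(59)=831820, p(60)=966467, p(61)=1121505, p(62)=1300156, p(63)=1505499, p(64)=1741630, p(65)=2012558, p(66)=2323520, p(67)=2679689, p(68)=3087735, p(69)=3554345, p(70)=4087968, p(71)=4697205, p(72)=5392783, p(73)=6185689, p(74)=7089500, p(75)=8118264, p(76)=9289091, p(77)=10619863, p(78)=12132164, p(79)=13848650, p(80)=15796476, p(81)=18004327, p(82)=20506255, p(83)=23338469, p(84)=26543660, p(85)=30167357, p(86)=34262962, p(87)=38887673, p(88)=44108109, p(89)=49995925, p(90)=56634173, p(91)=64112359, p(92)=72533807, p(93)=82010177, p(94)=92669720, p(95)=104651419, p(96)=118114304, p(97)=133230930, p(98)=150198136, p(99)=169229875, p(100)=190569292, p(101)=214481126, p(102)=241265379, p(103)=271248950, p(104)=304801365, p(105)=342325709, p(106)=384276336, p(107)=431149389, p(108)=483502844, p(109)=541946240, p(110)=607163746, p(111)=679903203, p(112)=761002156, p(113)=851376628, p(114)=952050665, p(115)=1064144451, p(116)=1188908248, p(117)=1327710076, p(118)=1482074143, p(119)=1653668665, p(120)=1844349560, p(121)=2056148051, p(122)=2291320912, p(123)=2552338241, p(124)=2841940500, p(125)=3163127352, p(126)=3519222692, p(127)=3913864295, p(128)=4351078600, p(129)=4835271870, p(130)=5371315400, p(131)=5964539504, p(132)=6620830889, p(133)=7346629512, p(134)=8149040695, p(135)=9035836076, p(136)=10015581680, p(137)=11097645016, p(138)=12292341831, p(139)=13610949895, p(140)=15065878135, p(141)=16670689208, p(142)=18440293320, p(143)=20390982757, p(144)=22540654445, p(145)=24908858009, p(146)=27517052599, p(147)=30388671978, p(148)=33549419497, p(149)=37027355200, p(150)=40853235313, p(151)=45060624582, p(152)=49686288421, p(153)=54770336324, p(154)=60356673280, p(155)=66493182097, p(156)=73232243759.
Final step: p(157) = p(156) + p(155) - p(152) - p(150) + p(145) + p(142) - p(135) - p(131) + p(122) + p(117) - p(106) - p(100) + p(87) + p(80) - p(65) - p(57) + p(40) + p(31) - p(12) - p(2)
= 73232243759 + 66493182097 - 49686288421 - 40853235313 + 24908858009 + 18440293320 - 9035836076 - 5964539504 + 2291320912 + 1327710076 - 384276336 - 190569292 + 38887673 + 15796476 - 2012558 - 614154 + 37338 + 6842 - 77 - 2
= 80630964769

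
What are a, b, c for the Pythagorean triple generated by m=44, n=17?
(1647, 1496, 2225)

Euclid's formula: a = m² - n², b = 2mn, c = m² + n²
m = 44, n = 17
a = 44² - 17² = 1936 - 289 = 1647
b = 2 × 44 × 17 = 1496
c = 44² + 17² = 1936 + 289 = 2225
Verification: 1647² + 1496² = 2712609 + 2238016 = 4950625 = 2225² ✓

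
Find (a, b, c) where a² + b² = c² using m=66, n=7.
(4307, 924, 4405)

Euclid's formula: a = m² - n², b = 2mn, c = m² + n²
m = 66, n = 7
a = 66² - 7² = 4356 - 49 = 4307
b = 2 × 66 × 7 = 924
c = 66² + 7² = 4356 + 49 = 4405
Verification: 4307² + 924² = 18550249 + 853776 = 19404025 = 4405² ✓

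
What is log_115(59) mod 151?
90

Baby-step giant-step with step n = ⌈√151⌉ = 13.
Baby steps 115^j mod 151 (j:value) for j=0..12: 0:1, 1:115, 2:88, 3:3, 4:43, 5:113, 6:9, 7:129, 8:37, 9:27, 10:85, 11:111, 12:81.
Giant-step multiplier: 115^(-13) ≡ 115^(150-13) = 115^137 ≡ 106 (mod 151).
Giant steps γ_i = 59·106^i mod 151: γ_0=59, γ_1=63, γ_2=34, γ_3=131, γ_4=145, γ_5=119, γ_6=81 (in table at j=12).
x = i·n + j = 6·13 + 12 = 90.
Check: 115^90 ≡ 59 (mod 151).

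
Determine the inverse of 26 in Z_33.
14

gcd(26, 33) = 1, so the inverse exists.
Extended Euclidean algorithm on (33, 26):
33 = 1 × 26 + 7  ⟹  7 = (1)·33 + (-1)·26
26 = 3 × 7 + 5  ⟹  5 = (-3)·33 + (4)·26
7 = 1 × 5 + 2  ⟹  2 = (4)·33 + (-5)·26
5 = 2 × 2 + 1  ⟹  1 = (-11)·33 + (14)·26
So (14)·26 ≡ 1 (mod 33), i.e. 26^(-1) ≡ 14 (mod 33).
Check: 26 × 14 = 364 ≡ 1 (mod 33)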